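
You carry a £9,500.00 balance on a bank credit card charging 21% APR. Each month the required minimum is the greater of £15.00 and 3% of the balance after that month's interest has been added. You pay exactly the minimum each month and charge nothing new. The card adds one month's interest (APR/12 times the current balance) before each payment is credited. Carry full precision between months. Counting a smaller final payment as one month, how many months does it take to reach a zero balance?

275 months

Monthly rate r = 21%/12 = 1.75% = 0.0175.
While 3% of the post-interest balance exceeds £15.00, each month B ← (B·(1+r))·(1 − 0.03), i.e. B shrinks by the factor (1+r)·0.97 = 0.98698.
This holds for months 1–226. Entering month 227 the balance is £490.81; 3% of the post-interest balance is now below £15.00, so the flat £15.00 minimum applies from here.
From month 227 a fixed £15.00 at rate r clears £490.81 in 49 more payments. Total: 226 + 49 = 275 months.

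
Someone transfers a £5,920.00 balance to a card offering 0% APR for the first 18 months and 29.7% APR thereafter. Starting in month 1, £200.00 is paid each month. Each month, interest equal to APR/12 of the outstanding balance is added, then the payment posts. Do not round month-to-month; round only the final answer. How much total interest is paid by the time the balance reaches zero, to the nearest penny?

£448.69

Promo months 1–18 at r₀ = 0%/12 = 0; months 19+ at r₁ = 29.7%/12 = 0.02475.
After month 18 (no interest yet): B = £5,920.00 − 18·£200.00 = £2,320.00.
Then at r₁ with £200.00/mo: n₂ = −ln(1 − r₁·B/P)/ln(1+r₁) ≈ 13.84 → 14 more payments.
Total paid = 31·£200.00 + £168.69 = £6,368.69; interest = £6,368.69 − £5,920.00 = £448.69.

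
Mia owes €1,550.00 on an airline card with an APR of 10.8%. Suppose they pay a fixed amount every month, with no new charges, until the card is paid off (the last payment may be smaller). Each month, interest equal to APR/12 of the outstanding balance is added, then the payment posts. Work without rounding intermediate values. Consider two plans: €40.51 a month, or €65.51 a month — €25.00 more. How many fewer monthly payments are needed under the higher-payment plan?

Monthly rate r = 10.8%/12 = 0.9% = 0.009.
At €40.51/mo: n = ⌈−ln(1 − rB₀/P)/ln(1+r)⌉ = 48 payments (last €4.70); total interest = total paid − €1,550.00 = €358.67.
At €65.51/mo: 27 payments (last €47.61); total interest €200.87.
Payments saved = 48 − 27 = 21.

21 fewer payments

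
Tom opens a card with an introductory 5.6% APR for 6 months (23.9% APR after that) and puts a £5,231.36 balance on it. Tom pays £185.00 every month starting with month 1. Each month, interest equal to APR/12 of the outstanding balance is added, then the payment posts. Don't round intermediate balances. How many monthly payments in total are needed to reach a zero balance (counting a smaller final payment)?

38 months

Promo months 1–6 at r₀ = 5.6%/12 = 0.00466667; months 7+ at r₁ = 23.9%/12 = 0.0199167.
After month 6: iterate B ← B·(1+r₀) − £185.00 for 6 months → £4,256.53.
Then at r₁ with £185.00/mo: n₂ = −ln(1 − r₁·B/P)/ln(1+r₁) ≈ 31.08 → 32 more payments.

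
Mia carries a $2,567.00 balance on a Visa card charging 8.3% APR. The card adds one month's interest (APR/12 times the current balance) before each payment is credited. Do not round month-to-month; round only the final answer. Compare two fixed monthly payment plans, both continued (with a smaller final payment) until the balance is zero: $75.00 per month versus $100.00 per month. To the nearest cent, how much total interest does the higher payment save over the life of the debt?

$103.60

Monthly rate r = 8.3%/12 = 0.691667% = 0.00691667.
At $75.00/mo: n = ⌈−ln(1 − rB₀/P)/ln(1+r)⌉ = 40 payments (last $14.49); total interest = total paid − $2,567.00 = $372.49.
At $100.00/mo: 29 payments (last $35.89); total interest $268.89.
Interest saved = $372.49 − $268.89 = $103.60.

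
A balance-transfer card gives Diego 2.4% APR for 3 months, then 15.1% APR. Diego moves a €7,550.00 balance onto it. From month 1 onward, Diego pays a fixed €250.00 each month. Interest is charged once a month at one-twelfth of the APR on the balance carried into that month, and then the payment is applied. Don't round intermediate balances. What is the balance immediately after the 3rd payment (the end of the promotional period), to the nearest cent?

Promo months 1–3 at r₀ = 2.4%/12 = 0.002; months 4+ at r₁ = 15.1%/12 = 0.0125833.
After month 3: iterate B ← B·(1+r₀) − €250.00 for 3 months → €6,843.89.

€6,843.89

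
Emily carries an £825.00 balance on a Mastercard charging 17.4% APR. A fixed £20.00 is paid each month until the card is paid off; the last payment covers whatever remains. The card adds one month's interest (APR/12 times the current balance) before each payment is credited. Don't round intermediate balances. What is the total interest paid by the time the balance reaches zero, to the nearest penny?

£441.52

Monthly rate r = 17.4%/12 = 1.45% = 0.0145.
Payoff takes n = ⌈−ln(1 − rB₀/P)/ln(1+r)⌉ = ⌈63.325⌉ = 64 payments; the last is £6.52.
Total paid = 63·£20.00 + £6.52 = £1,266.52.
Total interest = total paid − principal = £1,266.52 − £825.00 = £441.52.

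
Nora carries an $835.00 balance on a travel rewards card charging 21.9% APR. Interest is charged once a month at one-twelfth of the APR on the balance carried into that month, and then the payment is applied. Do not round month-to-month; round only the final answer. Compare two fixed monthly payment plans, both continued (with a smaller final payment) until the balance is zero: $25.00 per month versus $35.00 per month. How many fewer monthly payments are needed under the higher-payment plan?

Monthly rate r = 21.9%/12 = 1.825% = 0.01825.
At $25.00/mo: n = ⌈−ln(1 − rB₀/P)/ln(1+r)⌉ = 53 payments (last $0.02); total interest = total paid − $835.00 = $465.02.
At $35.00/mo: 32 payments (last $21.32); total interest $271.32.
Payments saved = 53 − 32 = 21.

21 fewer payments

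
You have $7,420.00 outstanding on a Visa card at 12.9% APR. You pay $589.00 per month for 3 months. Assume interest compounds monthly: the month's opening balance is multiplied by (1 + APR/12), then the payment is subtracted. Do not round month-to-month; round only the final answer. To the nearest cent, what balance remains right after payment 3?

Monthly rate r = 12.9%/12 = 1.075% = 0.01075.
Each month: B ← B·(1+r) − $589.00.
Month 1: interest $79.77; balance after payment $6,910.77.
Month 2: interest $74.29; balance after payment $6,396.06.
Month 3: interest $68.76; balance after payment $5,875.81.

$5,875.81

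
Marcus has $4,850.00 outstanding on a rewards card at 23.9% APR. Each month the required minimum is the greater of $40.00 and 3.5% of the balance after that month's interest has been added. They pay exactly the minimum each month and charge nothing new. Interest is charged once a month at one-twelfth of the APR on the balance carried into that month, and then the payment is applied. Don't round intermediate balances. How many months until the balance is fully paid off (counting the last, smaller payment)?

Monthly rate r = 23.9%/12 = 1.99167% = 0.0199167.
While 3.5% of the post-interest balance exceeds $40.00, each month B ← (B·(1+r))·(1 − 0.035), i.e. B shrinks by the factor (1+r)·0.965 = 0.98422.
This holds for months 1–93. Entering month 94 the balance is $1,104.84; 3.5% of the post-interest balance is now below $40.00, so the flat $40.00 minimum applies from here.
From month 94 a fixed $40.00 at rate r clears $1,104.84 in 41 more payments. Total: 93 + 41 = 134 months.

134 months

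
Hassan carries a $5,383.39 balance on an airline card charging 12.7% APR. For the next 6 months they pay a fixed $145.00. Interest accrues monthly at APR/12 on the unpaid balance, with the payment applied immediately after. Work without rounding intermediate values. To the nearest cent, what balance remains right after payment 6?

Monthly rate r = 12.7%/12 = 1.05833% = 0.0105833.
Each month: B ← B·(1+r) − $145.00.
Month 1: interest $56.97; balance after payment $5,295.36.
Month 2: interest $56.04; balance after payment $5,206.41.
Month 3: interest $55.10; balance after payment $5,116.51.
Month 4: interest $54.15; balance after payment $5,025.66.
Month 5: interest $53.19; balance after payment $4,933.85.
Month 6: interest $52.22; balance after payment $4,841.06.

$4,841.06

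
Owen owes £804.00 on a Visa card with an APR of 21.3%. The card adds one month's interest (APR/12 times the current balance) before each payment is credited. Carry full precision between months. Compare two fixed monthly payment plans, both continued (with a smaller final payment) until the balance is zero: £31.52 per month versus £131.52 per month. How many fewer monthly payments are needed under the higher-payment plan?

Monthly rate r = 21.3%/12 = 1.775% = 0.01775.
At £31.52/mo: n = ⌈−ln(1 − rB₀/P)/ln(1+r)⌉ = 35 payments (last £8.41); total interest = total paid − £804.00 = £276.09.
At £131.52/mo: 7 payments (last £69.76); total interest £54.88.
Payments saved = 35 − 7 = 28.

28 fewer payments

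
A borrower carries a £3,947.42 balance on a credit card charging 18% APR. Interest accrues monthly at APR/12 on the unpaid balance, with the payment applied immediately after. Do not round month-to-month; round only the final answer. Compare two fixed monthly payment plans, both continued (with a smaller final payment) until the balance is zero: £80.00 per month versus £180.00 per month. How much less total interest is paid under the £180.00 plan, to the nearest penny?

£2,418.21

Monthly rate r = 18%/12 = 1.5% = 0.015.
At £80.00/mo: n = ⌈−ln(1 − rB₀/P)/ln(1+r)⌉ = 91 payments (last £41.21); total interest = total paid − £3,947.42 = £3,293.79.
At £180.00/mo: 27 payments (last £143.00); total interest £875.58.
Interest saved = £3,293.79 − £875.58 = £2,418.21.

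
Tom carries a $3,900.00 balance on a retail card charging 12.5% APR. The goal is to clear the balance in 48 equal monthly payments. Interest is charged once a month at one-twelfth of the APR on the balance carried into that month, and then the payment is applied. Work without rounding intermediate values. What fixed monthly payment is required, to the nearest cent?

$103.66

Monthly rate r = 12.5%/12 = 1.04167% = 0.0104167.
Level-payment amortization: P = B₀·r / (1 − (1+r)^(−n)) = 3900.00·0.0104167 / (1 − 1.01042^(−48)).
Denominator 1 − (1+r)^(−48) = 0.391898687.
P = 40.625 / 0.391898687 ≈ 103.66.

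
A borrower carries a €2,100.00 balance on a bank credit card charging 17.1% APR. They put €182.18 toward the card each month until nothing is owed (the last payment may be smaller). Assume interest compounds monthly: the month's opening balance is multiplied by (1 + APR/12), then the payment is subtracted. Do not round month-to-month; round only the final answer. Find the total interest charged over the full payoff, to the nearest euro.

Monthly rate r = 17.1%/12 = 1.425% = 0.01425.
Payoff takes n = ⌈−ln(1 − rB₀/P)/ln(1+r)⌉ = ⌈12.682⌉ = 13 payments; the last is €124.47.
Total paid = 12·€182.18 + €124.47 = €2,310.63.
Total interest = total paid − principal = €2,310.63 − €2,100.00 = €210.63.

€211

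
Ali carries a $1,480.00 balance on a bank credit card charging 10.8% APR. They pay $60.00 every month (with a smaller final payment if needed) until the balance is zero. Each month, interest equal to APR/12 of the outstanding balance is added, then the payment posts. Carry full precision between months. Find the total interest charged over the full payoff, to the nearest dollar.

$201

Monthly rate r = 10.8%/12 = 0.9% = 0.009.
Payoff takes n = ⌈−ln(1 − rB₀/P)/ln(1+r)⌉ = ⌈28.017⌉ = 29 payments; the last is $1.05.
Total paid = 28·$60.00 + $1.05 = $1,681.05.
Total interest = total paid − principal = $1,681.05 − $1,480.00 = $201.05.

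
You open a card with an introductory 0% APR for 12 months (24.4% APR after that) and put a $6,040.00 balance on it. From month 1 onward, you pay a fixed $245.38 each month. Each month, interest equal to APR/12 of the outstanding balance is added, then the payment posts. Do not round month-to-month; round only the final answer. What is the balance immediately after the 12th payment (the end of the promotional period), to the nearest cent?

Promo months 1–12 at r₀ = 0%/12 = 0; months 13+ at r₁ = 24.4%/12 = 0.0203333.
After month 12 (no interest yet): B = $6,040.00 − 12·$245.38 = $3,095.44.

$3,095.44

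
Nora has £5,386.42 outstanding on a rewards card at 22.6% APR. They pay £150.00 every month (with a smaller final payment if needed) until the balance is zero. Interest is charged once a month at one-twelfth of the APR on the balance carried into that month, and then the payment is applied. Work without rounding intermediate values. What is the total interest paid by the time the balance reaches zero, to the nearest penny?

Monthly rate r = 22.6%/12 = 1.88333% = 0.0188333.
Payoff takes n = ⌈−ln(1 − rB₀/P)/ln(1+r)⌉ = ⌈60.452⌉ = 61 payments; the last is £68.13.
Total paid = 60·£150.00 + £68.13 = £9,068.13.
Total interest = total paid − principal = £9,068.13 − £5,386.42 = £3,681.71.

£3,681.71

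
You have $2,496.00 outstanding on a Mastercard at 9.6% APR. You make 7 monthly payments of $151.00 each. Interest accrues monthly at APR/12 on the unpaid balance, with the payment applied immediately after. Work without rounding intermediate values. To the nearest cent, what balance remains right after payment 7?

Monthly rate r = 9.6%/12 = 0.8% = 0.008.
Each month: B ← B·(1+r) − $151.00.
Month 1: interest $19.97; balance after payment $2,364.97.
Month 2: interest $18.92; balance after payment $2,232.89.
Month 3: interest $17.86; balance after payment $2,099.75.
Month 4: interest $16.80; balance after payment $1,965.55.
Month 5: interest $15.72; balance after payment $1,830.27.
Month 6: interest $14.64; balance after payment $1,693.92.
Month 7: interest $13.55; balance after payment $1,556.47.

$1,556.47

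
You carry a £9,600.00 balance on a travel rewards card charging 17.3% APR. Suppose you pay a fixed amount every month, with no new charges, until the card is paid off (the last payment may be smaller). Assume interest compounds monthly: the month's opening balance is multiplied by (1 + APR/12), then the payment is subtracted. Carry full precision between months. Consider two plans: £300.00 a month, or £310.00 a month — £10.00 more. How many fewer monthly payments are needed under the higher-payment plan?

2 fewer payments

Monthly rate r = 17.3%/12 = 1.44167% = 0.0144167.
At £300.00/mo: n = ⌈−ln(1 − rB₀/P)/ln(1+r)⌉ = 44 payments (last £66.76); total interest = total paid − £9,600.00 = £3,366.76.
At £310.00/mo: 42 payments (last £98.87); total interest £3,208.87.
Payments saved = 44 − 42 = 2.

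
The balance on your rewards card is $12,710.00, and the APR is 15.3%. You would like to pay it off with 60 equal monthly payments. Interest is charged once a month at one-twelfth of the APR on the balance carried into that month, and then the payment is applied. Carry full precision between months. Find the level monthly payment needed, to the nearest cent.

Monthly rate r = 15.3%/12 = 1.275% = 0.01275.
Level-payment amortization: P = B₀·r / (1 − (1+r)^(−n)) = 12710.00·0.01275 / (1 − 1.01275^(−60)).
Denominator 1 − (1+r)^(−60) = 0.532410351.
P = 162.053 / 0.532410351 ≈ 304.38.

$304.38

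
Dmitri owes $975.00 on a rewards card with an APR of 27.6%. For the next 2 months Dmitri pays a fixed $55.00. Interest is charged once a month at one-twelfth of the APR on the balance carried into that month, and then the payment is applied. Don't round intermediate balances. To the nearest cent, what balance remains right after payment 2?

$909.10

Monthly rate r = 27.6%/12 = 2.3% = 0.023.
Each month: B ← B·(1+r) − $55.00.
Month 1: interest $22.43; balance after payment $942.42.
Month 2: interest $21.68; balance after payment $909.10.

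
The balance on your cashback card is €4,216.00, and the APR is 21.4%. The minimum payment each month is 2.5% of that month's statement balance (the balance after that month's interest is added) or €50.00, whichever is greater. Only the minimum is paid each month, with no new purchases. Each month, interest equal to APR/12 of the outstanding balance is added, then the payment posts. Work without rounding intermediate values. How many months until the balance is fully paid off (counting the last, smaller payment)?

Monthly rate r = 21.4%/12 = 1.78333% = 0.0178333.
While 2.5% of the post-interest balance exceeds €50.00, each month B ← (B·(1+r))·(1 − 0.025), i.e. B shrinks by the factor (1+r)·0.975 = 0.99239.
This holds for months 1–100. Entering month 101 the balance is €1,963.49; 2.5% of the post-interest balance is now below €50.00, so the flat €50.00 minimum applies from here.
From month 101 a fixed €50.00 at rate r clears €1,963.49 in 69 more payments. Total: 100 + 69 = 169 months.

169 months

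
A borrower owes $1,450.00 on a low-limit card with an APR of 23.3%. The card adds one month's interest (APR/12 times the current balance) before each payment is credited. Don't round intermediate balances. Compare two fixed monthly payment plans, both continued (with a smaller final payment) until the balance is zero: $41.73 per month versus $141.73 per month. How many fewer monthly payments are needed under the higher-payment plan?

47 fewer payments

Monthly rate r = 23.3%/12 = 1.94167% = 0.0194167.
At $41.73/mo: n = ⌈−ln(1 − rB₀/P)/ln(1+r)⌉ = 59 payments (last $16.49); total interest = total paid − $1,450.00 = $986.83.
At $141.73/mo: 12 payments (last $73.43); total interest $182.46.
Payments saved = 59 − 12 = 47.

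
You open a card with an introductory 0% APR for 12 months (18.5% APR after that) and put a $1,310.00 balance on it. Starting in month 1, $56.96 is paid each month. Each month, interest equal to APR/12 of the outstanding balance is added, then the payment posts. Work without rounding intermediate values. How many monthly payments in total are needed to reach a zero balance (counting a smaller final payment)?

Promo months 1–12 at r₀ = 0%/12 = 0; months 13+ at r₁ = 18.5%/12 = 0.0154167.
After month 12 (no interest yet): B = $1,310.00 − 12·$56.96 = $626.48.
Then at r₁ with $56.96/mo: n₂ = −ln(1 − r₁·B/P)/ln(1+r₁) ≈ 12.14 → 13 more payments.

25 months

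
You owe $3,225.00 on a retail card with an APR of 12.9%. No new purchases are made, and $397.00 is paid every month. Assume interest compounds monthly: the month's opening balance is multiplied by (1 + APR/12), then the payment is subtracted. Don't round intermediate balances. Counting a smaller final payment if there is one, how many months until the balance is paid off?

9 payments

Monthly rate r = 12.9%/12 = 1.075% = 0.01075.
Recurrence: B ← B·(1+r) − $397.00.
Month 1: interest $34.67; balance after payment $2,862.67.
Month 2: interest $30.77; balance after payment $2,496.44.
Closed form: n = −ln(1 − rB₀/P)/ln(1+r) = −ln(0.91267)/ln(1.01075) ≈ 8.546, so the balance reaches zero during payment 9.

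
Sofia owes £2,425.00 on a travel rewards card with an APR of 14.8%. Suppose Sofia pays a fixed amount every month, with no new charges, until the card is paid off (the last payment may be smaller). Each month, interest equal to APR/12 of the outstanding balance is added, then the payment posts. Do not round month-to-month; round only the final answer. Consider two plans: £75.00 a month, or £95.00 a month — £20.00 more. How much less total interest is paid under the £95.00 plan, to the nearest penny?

Monthly rate r = 14.8%/12 = 1.23333% = 0.0123333.
At £75.00/mo: n = ⌈−ln(1 − rB₀/P)/ln(1+r)⌉ = 42 payments (last £38.15); total interest = total paid − £2,425.00 = £688.15.
At £95.00/mo: 31 payments (last £80.24); total interest £505.24.
Interest saved = £688.15 − £505.24 = £182.91.

£182.91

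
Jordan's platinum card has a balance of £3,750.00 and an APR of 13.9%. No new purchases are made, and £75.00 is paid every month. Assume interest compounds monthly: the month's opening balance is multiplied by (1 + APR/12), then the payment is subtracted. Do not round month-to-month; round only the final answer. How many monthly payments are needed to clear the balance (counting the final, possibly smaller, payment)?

Monthly rate r = 13.9%/12 = 1.15833% = 0.0115833.
Recurrence: B ← B·(1+r) − £75.00.
Month 1: interest £43.44; balance after payment £3,718.44.
Month 2: interest £43.07; balance after payment £3,686.51.
Closed form: n = −ln(1 − rB₀/P)/ln(1+r) = −ln(0.42083)/ln(1.01158) ≈ 75.153, so the balance reaches zero during payment 76.

76 payments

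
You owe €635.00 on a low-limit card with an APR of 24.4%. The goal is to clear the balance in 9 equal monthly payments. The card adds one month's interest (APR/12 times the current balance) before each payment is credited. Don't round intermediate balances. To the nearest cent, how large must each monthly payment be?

Monthly rate r = 24.4%/12 = 2.03333% = 0.0203333.
Level-payment amortization: P = B₀·r / (1 − (1+r)^(−n)) = 635.00·0.0203333 / (1 − 1.02033^(−9)).
Denominator 1 − (1+r)^(−9) = 0.165701763.
P = 12.9117 / 0.165701763 ≈ 77.92.

€77.92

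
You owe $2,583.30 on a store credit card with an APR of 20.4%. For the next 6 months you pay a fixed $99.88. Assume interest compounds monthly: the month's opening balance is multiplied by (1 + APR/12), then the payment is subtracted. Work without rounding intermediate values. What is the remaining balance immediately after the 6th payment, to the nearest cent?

Monthly rate r = 20.4%/12 = 1.7% = 0.017.
Each month: B ← B·(1+r) − $99.88.
Month 1: interest $43.92; balance after payment $2,527.34.
Month 2: interest $42.96; balance after payment $2,470.42.
Month 3: interest $42.00; balance after payment $2,412.54.
Month 4: interest $41.01; balance after payment $2,353.67.
Month 5: interest $40.01; balance after payment $2,293.80.
Month 6: interest $38.99; balance after payment $2,232.92.

$2,232.92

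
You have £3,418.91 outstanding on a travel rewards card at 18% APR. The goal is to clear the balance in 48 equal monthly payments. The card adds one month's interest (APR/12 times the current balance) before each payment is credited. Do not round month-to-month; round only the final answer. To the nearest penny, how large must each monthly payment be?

£100.43

Monthly rate r = 18%/12 = 1.5% = 0.015.
Level-payment amortization: P = B₀·r / (1 − (1+r)^(−n)) = 3418.91·0.015 / (1 − 1.015^(−48)).
Denominator 1 − (1+r)^(−48) = 0.510638305.
P = 51.2836 / 0.510638305 ≈ 100.43.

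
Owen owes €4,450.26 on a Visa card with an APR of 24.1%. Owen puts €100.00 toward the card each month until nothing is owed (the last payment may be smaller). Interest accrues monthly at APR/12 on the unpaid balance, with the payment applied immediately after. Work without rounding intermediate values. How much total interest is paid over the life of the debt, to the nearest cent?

€6,825.44

Monthly rate r = 24.1%/12 = 2.00833% = 0.0200833.
Payoff takes n = ⌈−ln(1 − rB₀/P)/ln(1+r)⌉ = ⌈112.755⌉ = 113 payments; the last is €75.70.
Total paid = 112·€100.00 + €75.70 = €11,275.70.
Total interest = total paid − principal = €11,275.70 − €4,450.26 = €6,825.44.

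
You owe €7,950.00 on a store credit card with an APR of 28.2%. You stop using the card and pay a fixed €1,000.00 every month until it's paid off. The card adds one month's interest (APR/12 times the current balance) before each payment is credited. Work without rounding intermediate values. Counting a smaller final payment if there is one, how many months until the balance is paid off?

9 payments

Monthly rate r = 28.2%/12 = 2.35% = 0.0235.
Recurrence: B ← B·(1+r) − €1,000.00.
Month 1: interest €186.82; balance after payment €7,136.82.
Month 2: interest €167.72; balance after payment €6,304.54.
Closed form: n = −ln(1 − rB₀/P)/ln(1+r) = −ln(0.81317)/ln(1.0235) ≈ 8.903, so the balance reaches zero during payment 9.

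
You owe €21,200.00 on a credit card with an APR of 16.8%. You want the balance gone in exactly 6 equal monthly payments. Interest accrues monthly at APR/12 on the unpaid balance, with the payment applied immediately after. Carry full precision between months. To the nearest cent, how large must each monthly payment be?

€3,708.47

Monthly rate r = 16.8%/12 = 1.4% = 0.014.
Level-payment amortization: P = B₀·r / (1 − (1+r)^(−n)) = 21200.00·0.014 / (1 − 1.014^(−6)).
Denominator 1 − (1+r)^(−6) = 0.0800329557.
P = 296.8 / 0.0800329557 ≈ 3708.47.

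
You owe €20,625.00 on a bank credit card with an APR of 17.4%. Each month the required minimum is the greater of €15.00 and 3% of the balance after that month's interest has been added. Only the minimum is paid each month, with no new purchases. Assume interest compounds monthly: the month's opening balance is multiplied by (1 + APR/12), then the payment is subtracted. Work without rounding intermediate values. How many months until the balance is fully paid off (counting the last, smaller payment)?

278 months

Monthly rate r = 17.4%/12 = 1.45% = 0.0145.
While 3% of the post-interest balance exceeds €15.00, each month B ← (B·(1+r))·(1 − 0.03), i.e. B shrinks by the factor (1+r)·0.97 = 0.98406.
This holds for months 1–233. Entering month 234 the balance is €488.58; 3% of the post-interest balance is now below €15.00, so the flat €15.00 minimum applies from here.
From month 234 a fixed €15.00 at rate r clears €488.58 in 45 more payments. Total: 233 + 45 = 278 months.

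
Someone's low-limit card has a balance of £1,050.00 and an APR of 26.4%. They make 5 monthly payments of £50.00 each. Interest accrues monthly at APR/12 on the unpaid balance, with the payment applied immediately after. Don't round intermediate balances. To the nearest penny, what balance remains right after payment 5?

Monthly rate r = 26.4%/12 = 2.2% = 0.022.
Each month: B ← B·(1+r) − £50.00.
Month 1: interest £23.10; balance after payment £1,023.10.
Month 2: interest £22.51; balance after payment £995.61.
Month 3: interest £21.90; balance after payment £967.51.
Month 4: interest £21.29; balance after payment £938.80.
Month 5: interest £20.65; balance after payment £909.45.

£909.45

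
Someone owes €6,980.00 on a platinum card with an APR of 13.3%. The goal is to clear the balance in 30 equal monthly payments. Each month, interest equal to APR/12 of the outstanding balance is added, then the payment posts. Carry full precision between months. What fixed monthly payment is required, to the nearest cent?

€274.76

Monthly rate r = 13.3%/12 = 1.10833% = 0.0110833.
Level-payment amortization: P = B₀·r / (1 − (1+r)^(−n)) = 6980.00·0.0110833 / (1 − 1.01108^(−30)).
Denominator 1 − (1+r)^(−30) = 0.28155843.
P = 77.3617 / 0.28155843 ≈ 274.76.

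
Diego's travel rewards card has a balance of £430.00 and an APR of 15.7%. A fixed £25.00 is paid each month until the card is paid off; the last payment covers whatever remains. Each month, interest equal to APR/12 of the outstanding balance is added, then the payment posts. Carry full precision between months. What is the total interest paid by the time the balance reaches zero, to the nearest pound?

Monthly rate r = 15.7%/12 = 1.30833% = 0.0130833.
Payoff takes n = ⌈−ln(1 − rB₀/P)/ln(1+r)⌉ = ⌈19.613⌉ = 20 payments; the last is £15.36.
Total paid = 19·£25.00 + £15.36 = £490.36.
Total interest = total paid − principal = £490.36 − £430.00 = £60.36.

£60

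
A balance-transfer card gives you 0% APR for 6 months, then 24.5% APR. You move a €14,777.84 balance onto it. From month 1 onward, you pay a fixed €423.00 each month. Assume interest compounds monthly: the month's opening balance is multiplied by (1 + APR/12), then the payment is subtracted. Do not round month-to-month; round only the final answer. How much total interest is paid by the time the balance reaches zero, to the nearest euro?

Promo months 1–6 at r₀ = 0%/12 = 0; months 7+ at r₁ = 24.5%/12 = 0.0204167.
After month 6 (no interest yet): B = €14,777.84 − 6·€423.00 = €12,239.84.
Then at r₁ with €423.00/mo: n₂ = −ln(1 − r₁·B/P)/ln(1+r₁) ≈ 44.21 → 45 more payments.
Total paid = 50·€423.00 + €88.57 = €21,238.57; interest = €21,238.57 − €14,777.84 = €6,460.73.

€6,461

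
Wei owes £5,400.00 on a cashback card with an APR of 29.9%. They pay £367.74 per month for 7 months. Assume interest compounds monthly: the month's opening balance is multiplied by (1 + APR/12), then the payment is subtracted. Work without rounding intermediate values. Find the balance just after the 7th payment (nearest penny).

Monthly rate r = 29.9%/12 = 2.49167% = 0.0249167.
Each month: B ← B·(1+r) − £367.74.
Month 1: interest £134.55; balance after payment £5,166.81.
Month 2: interest £128.74; balance after payment £4,927.81.
Month 3: interest £122.78; balance after payment £4,682.85.
Month 4: interest £116.68; balance after payment £4,431.80.
Month 5: interest £110.43; balance after payment £4,174.48.
Month 6: interest £104.01; balance after payment £3,910.76.
Month 7: interest £97.44; balance after payment £3,640.46.

£3,640.46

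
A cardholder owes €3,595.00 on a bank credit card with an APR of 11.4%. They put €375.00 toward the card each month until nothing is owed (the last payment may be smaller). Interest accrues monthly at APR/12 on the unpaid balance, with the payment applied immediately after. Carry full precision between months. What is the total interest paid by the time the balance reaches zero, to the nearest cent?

Monthly rate r = 11.4%/12 = 0.95% = 0.0095.
Payoff takes n = ⌈−ln(1 − rB₀/P)/ln(1+r)⌉ = ⌈10.099⌉ = 11 payments; the last is €37.41.
Total paid = 10·€375.00 + €37.41 = €3,787.41.
Total interest = total paid − principal = €3,787.41 − €3,595.00 = €192.41.

€192.41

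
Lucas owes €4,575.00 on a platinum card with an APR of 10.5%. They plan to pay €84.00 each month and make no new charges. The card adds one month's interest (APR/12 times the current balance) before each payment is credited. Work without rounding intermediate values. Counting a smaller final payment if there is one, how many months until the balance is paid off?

75 payments

Monthly rate r = 10.5%/12 = 0.875% = 0.00875.
Recurrence: B ← B·(1+r) − €84.00.
Month 1: interest €40.03; balance after payment €4,531.03.
Month 2: interest €39.65; balance after payment €4,486.68.
Closed form: n = −ln(1 − rB₀/P)/ln(1+r) = −ln(0.52344)/ln(1.00875) ≈ 74.305, so the balance reaches zero during payment 75.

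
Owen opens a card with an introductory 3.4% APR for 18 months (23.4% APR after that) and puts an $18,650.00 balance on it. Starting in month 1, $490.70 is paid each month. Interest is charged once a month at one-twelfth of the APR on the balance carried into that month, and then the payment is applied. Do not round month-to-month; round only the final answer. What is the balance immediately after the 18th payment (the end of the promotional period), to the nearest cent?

$10,575.84

Promo months 1–18 at r₀ = 3.4%/12 = 0.00283333; months 19+ at r₁ = 23.4%/12 = 0.0195.
After month 18: iterate B ← B·(1+r₀) − $490.70 for 18 months → $10,575.84.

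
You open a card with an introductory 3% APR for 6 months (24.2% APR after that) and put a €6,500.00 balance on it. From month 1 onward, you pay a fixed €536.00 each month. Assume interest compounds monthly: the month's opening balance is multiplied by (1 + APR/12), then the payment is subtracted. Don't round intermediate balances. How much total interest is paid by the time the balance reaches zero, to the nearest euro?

Promo months 1–6 at r₀ = 3%/12 = 0.0025; months 7+ at r₁ = 24.2%/12 = 0.0201667.
After month 6: iterate B ← B·(1+r₀) − €536.00 for 6 months → €3,361.94.
Then at r₁ with €536.00/mo: n₂ = −ln(1 − r₁·B/P)/ln(1+r₁) ≈ 6.77 → 7 more payments.
Total paid = 12·€536.00 + €415.46 = €6,847.46; interest = €6,847.46 − €6,500.00 = €347.46.

€347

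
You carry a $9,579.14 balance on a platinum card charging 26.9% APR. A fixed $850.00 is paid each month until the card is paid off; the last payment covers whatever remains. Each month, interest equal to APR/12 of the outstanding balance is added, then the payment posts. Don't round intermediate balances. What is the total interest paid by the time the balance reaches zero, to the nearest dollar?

Monthly rate r = 26.9%/12 = 2.24167% = 0.0224167.
Payoff takes n = ⌈−ln(1 − rB₀/P)/ln(1+r)⌉ = ⌈13.135⌉ = 14 payments; the last is $115.81.
Total paid = 13·$850.00 + $115.81 = $11,165.81.
Total interest = total paid − principal = $11,165.81 − $9,579.14 = $1,586.67.

$1,587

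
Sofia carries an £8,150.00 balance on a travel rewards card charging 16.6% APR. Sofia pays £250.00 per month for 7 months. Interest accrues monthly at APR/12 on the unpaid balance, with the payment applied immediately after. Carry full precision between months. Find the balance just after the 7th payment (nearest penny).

Monthly rate r = 16.6%/12 = 1.38333% = 0.0138333.
Each month: B ← B·(1+r) − £250.00.
Month 1: interest £112.74; balance after payment £8,012.74.
Month 2: interest £110.84; balance after payment £7,873.58.
Month 3: interest £108.92; balance after payment £7,732.50.
Month 4: interest £106.97; balance after payment £7,589.47.
Month 5: interest £104.99; balance after payment £7,444.46.
Month 6: interest £102.98; balance after payment £7,297.44.
Month 7: interest £100.95; balance after payment £7,148.39.

£7,148.39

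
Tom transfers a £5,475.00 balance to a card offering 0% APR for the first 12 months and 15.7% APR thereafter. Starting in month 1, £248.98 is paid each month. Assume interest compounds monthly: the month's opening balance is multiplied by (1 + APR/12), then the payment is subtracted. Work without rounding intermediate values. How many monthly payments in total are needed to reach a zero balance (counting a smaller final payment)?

23 payments

Promo months 1–12 at r₀ = 0%/12 = 0; months 13+ at r₁ = 15.7%/12 = 0.0130833.
After month 12 (no interest yet): B = £5,475.00 − 12·£248.98 = £2,487.24.
Then at r₁ with £248.98/mo: n₂ = −ln(1 − r₁·B/P)/ln(1+r₁) ≈ 10.78 → 11 more payments.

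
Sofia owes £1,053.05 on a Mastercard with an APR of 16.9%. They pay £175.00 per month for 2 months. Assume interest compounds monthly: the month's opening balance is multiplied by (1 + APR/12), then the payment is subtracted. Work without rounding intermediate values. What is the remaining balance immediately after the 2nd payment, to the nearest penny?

Monthly rate r = 16.9%/12 = 1.40833% = 0.0140833.
Each month: B ← B·(1+r) − £175.00.
Month 1: interest £14.83; balance after payment £892.88.
Month 2: interest £12.57; balance after payment £730.46.

£730.46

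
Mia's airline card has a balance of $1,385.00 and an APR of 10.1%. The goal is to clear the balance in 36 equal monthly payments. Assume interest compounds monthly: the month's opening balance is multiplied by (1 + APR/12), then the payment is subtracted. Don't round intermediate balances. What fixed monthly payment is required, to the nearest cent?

$44.76

Monthly rate r = 10.1%/12 = 0.841667% = 0.00841667.
Level-payment amortization: P = B₀·r / (1 − (1+r)^(−n)) = 1385.00·0.00841667 / (1 − 1.00842^(−36)).
Denominator 1 − (1+r)^(−36) = 0.260463755.
P = 11.6571 / 0.260463755 ≈ 44.76.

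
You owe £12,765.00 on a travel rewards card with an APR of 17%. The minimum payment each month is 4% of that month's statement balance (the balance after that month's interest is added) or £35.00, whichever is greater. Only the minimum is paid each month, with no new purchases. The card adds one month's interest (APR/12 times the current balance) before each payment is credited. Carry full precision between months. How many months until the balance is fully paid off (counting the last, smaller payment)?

Monthly rate r = 17%/12 = 1.41667% = 0.0141667.
While 4% of the post-interest balance exceeds £35.00, each month B ← (B·(1+r))·(1 − 0.04), i.e. B shrinks by the factor (1+r)·0.96 = 0.9736.
This holds for months 1–101. Entering month 102 the balance is £855.97; 4% of the post-interest balance is now below £35.00, so the flat £35.00 minimum applies from here.
From month 102 a fixed £35.00 at rate r clears £855.97 in 31 more payments. Total: 101 + 31 = 132 months.

132 months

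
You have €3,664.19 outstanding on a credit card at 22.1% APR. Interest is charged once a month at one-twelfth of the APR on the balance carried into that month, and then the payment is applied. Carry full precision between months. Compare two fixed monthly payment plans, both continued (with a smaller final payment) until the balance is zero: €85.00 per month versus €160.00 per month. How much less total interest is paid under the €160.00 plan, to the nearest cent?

Monthly rate r = 22.1%/12 = 1.84167% = 0.0184167.
At €85.00/mo: n = ⌈−ln(1 − rB₀/P)/ln(1+r)⌉ = 87 payments (last €46.80); total interest = total paid − €3,664.19 = €3,692.61.
At €160.00/mo: 31 payments (last €2.64); total interest €1,138.45.
Interest saved = €3,692.61 − €1,138.45 = €2,554.16.

€2,554.16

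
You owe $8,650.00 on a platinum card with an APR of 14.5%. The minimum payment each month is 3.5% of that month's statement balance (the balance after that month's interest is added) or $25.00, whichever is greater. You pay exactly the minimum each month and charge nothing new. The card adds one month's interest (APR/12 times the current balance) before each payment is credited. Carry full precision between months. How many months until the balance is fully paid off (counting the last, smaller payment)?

Monthly rate r = 14.5%/12 = 1.20833% = 0.0120833.
While 3.5% of the post-interest balance exceeds $25.00, each month B ← (B·(1+r))·(1 − 0.035), i.e. B shrinks by the factor (1+r)·0.965 = 0.97666.
This holds for months 1–107. Entering month 108 the balance is $691.16; 3.5% of the post-interest balance is now below $25.00, so the flat $25.00 minimum applies from here.
From month 108 a fixed $25.00 at rate r clears $691.16 in 34 more payments. Total: 107 + 34 = 141 months.

141 months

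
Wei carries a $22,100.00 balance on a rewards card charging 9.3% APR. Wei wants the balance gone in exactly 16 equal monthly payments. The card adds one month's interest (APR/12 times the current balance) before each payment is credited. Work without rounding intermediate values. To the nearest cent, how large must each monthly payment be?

$1,474.00

Monthly rate r = 9.3%/12 = 0.775% = 0.00775.
Level-payment amortization: P = B₀·r / (1 − (1+r)^(−n)) = 22100.00·0.00775 / (1 − 1.00775^(−16)).
Denominator 1 − (1+r)^(−16) = 0.116197775.
P = 171.275 / 0.116197775 ≈ 1474.00.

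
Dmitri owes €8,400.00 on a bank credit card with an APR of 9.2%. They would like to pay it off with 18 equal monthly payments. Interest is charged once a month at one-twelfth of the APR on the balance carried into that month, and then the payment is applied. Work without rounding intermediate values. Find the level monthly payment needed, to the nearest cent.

€501.39

Monthly rate r = 9.2%/12 = 0.766667% = 0.00766667.
Level-payment amortization: P = B₀·r / (1 − (1+r)^(−n)) = 8400.00·0.00766667 / (1 − 1.00767^(−18)).
Denominator 1 − (1+r)^(−18) = 0.128442718.
P = 64.4 / 0.128442718 ≈ 501.39.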